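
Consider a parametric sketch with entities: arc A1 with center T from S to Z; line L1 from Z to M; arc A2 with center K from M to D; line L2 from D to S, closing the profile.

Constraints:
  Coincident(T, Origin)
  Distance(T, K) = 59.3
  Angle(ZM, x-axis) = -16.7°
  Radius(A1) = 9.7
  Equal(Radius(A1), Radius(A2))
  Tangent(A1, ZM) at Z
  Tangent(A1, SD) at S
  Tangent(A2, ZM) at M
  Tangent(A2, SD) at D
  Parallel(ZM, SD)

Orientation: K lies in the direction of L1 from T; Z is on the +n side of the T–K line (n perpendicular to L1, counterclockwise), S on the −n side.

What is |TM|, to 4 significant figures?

60.09

The slot axis is L1's direction at -16.7°, so u = (cos -16.7°, sin -16.7°) = (0.9578, -0.2874) and n = (−sin -16.7°, cos -16.7°) = (0.2874, 0.9578). T is at the origin and K lies 59.3 along u from T, so K = 59.3·u = (56.80, -17.04). Tangency of A1 to both parallel lines with radius 9.7 puts Z and S at T ± 9.7·n: Z = (2.787, 9.291), S = (-2.787, -9.291). Equal radii place M and D the same way about K: M = K + 9.7·n = (59.59, -7.750), D = K − 9.7·n = (54.01, -26.33). Then |TM| = |M − T| = 60.09.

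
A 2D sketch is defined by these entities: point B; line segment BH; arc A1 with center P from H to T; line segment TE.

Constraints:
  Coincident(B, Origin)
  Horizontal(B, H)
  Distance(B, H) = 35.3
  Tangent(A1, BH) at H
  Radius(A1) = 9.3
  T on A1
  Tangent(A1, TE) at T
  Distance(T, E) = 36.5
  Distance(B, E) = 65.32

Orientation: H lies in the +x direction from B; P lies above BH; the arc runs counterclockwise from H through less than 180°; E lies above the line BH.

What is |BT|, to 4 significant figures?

45.39

Checks: ∠(PH, HB) = 90.00° ✓; |PT| = 9.300 ✓; ∠(PT, TE) = 90.00° ✓; |TE| = 36.50 ✓; |BE| = 65.32 ✓.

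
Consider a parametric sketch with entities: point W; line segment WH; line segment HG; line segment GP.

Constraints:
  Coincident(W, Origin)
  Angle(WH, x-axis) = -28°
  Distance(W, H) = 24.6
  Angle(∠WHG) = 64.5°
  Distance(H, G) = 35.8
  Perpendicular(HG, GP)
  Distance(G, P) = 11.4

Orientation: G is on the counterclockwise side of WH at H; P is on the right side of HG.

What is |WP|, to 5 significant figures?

42.009

∠WHG = 64.5°, so HG runs at -28.0° + (180° − 64.5°) = 87.500° from the x-axis; with |HG| = 35.8, G = H + 35.8·(cos 87.500°, sin 87.500°) = (23.282, 24.217). The perpendicularity gives GP at right angles to HG; with |GP| = 11.4 on the right of HG, P = G + 11.4·(0.99905, -0.043619) = (34.671, 23.720). Then |WP| = |P − W| = 42.009.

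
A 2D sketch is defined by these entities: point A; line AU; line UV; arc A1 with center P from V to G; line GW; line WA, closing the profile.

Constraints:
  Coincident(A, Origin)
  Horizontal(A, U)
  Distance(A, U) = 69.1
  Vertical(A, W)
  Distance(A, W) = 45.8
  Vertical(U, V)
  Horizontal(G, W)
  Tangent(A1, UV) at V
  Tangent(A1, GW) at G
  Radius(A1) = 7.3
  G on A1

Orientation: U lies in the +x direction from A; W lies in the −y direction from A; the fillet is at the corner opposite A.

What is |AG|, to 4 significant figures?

76.92

The virtual corner opposite A is at (69.10, -45.80). The tangent condition forces PV to be normal to UV and the tangent condition forces PG to be normal to GW, with radius 7.3, so the center P sits 7.3 in from both sides at P = (61.80, -38.50). That places the tangent points at V = (69.10, -38.50) on UV and G = (61.80, -45.80) on GW. Then |AG| = |G − A| = 76.92.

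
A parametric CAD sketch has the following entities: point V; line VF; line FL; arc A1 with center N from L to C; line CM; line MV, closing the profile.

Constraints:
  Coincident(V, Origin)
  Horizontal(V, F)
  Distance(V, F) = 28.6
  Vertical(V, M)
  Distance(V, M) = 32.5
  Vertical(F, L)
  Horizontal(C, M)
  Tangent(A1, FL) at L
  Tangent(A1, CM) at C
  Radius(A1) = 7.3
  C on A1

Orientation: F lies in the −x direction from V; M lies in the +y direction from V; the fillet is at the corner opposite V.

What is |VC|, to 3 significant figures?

38.9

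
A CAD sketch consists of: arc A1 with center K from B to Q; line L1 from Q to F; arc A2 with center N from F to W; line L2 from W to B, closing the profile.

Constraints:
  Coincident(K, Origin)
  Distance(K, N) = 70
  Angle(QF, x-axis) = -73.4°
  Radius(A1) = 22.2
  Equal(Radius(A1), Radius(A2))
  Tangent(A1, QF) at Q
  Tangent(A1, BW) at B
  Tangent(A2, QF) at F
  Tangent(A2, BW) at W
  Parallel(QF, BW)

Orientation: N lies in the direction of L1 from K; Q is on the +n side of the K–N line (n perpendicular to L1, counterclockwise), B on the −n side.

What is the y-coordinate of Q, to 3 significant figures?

6.34

K is at the origin and N lies 70.0 along u from K, so N = 70.0·u = (20.0, -67.1). Tangency of A1 to both parallel lines with radius 22.2 puts Q and B at K ± 22.2·n: Q = (21.3, 6.34), B = (-21.3, -6.34). So Q.y = 6.34.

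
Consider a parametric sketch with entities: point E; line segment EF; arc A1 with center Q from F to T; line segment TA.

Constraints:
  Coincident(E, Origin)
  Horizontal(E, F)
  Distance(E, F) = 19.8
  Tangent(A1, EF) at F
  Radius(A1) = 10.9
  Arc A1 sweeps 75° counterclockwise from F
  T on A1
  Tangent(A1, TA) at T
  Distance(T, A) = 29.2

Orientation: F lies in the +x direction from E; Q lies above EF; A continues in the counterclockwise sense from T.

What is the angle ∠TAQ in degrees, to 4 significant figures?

20.47°

E is at the origin; E and F share the same y with |EF| = 19.8 and F on the +x side, so F = (19.80, 0.000). A1 meets EF tangentially, so QF is at right angles to EF, so Q = F + (0, 10.9) = (19.80, 10.90). On A1, F sits at bearing -90° from Q; a 75° counterclockwise sweep puts T at bearing -15°, so T = Q + 10.9·(cos -15°, sin -15°) = (30.33, 8.079). Since A1 is tangent to TA there, QT ⟂ TA, so TA runs along (−sin -15°, cos -15°); with |TA| = 29.2, A = (37.89, 36.28). Then cos ∠TAQ = AT·AQ / (|AT||AQ|), giving 20.47°.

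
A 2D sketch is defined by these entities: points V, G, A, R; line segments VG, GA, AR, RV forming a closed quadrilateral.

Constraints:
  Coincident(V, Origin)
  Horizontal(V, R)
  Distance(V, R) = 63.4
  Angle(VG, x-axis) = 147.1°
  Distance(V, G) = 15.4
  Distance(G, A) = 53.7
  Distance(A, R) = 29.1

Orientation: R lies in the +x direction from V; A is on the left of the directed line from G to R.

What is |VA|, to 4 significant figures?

43.61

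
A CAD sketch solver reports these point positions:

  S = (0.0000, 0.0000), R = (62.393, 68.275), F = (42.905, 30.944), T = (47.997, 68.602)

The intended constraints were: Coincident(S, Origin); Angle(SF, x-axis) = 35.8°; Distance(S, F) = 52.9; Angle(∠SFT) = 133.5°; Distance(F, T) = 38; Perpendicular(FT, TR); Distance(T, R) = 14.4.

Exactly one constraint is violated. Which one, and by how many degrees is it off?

Perpendicular(FT, TR) — off by 6.40°.

S = (0.00, 0.00) ✓; SF at 35.80° ✓; |SF| = 52.90 ✓; ∠SFT = 133.5° ✓; |FT| = 38.00 ✓; ∠(FT, TR) = 83.60° ✗; |TR| = 14.40 ✓.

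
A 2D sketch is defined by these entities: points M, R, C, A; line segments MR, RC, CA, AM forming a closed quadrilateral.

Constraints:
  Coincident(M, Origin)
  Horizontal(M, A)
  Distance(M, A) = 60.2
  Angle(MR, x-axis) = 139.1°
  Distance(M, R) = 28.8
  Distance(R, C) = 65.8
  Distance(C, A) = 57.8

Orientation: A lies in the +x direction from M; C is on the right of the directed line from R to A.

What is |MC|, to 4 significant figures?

38.77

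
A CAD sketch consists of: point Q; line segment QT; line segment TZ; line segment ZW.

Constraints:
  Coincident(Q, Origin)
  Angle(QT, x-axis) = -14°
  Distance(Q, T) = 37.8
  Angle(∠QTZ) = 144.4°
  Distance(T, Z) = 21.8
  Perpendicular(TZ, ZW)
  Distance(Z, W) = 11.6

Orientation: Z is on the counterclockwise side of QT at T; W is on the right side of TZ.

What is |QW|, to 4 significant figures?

62.36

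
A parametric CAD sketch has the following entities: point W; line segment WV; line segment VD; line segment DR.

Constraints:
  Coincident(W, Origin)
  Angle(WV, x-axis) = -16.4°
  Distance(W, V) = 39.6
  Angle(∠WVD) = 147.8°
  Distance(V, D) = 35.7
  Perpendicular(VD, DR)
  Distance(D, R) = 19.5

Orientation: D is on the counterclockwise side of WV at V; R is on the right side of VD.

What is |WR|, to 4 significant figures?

80.24

W is at the origin; WV runs at -16.4° with length 39.6, so V = 39.6·(cos -16.4°, sin -16.4°) = (37.99, -11.18). ∠WVD = 147.8°, so VD runs at -16.4° + (180° − 147.8°) = 15.80° from the x-axis; with |VD| = 35.7, D = V + 35.7·(cos 15.80°, sin 15.80°) = (72.34, -1.460). The perpendicularity gives DR at right angles to VD; with |DR| = 19.5 on the right of VD, R = D + 19.5·(0.2723, -0.9622) = (77.65, -20.22). Then |WR| = |R − W| = 80.24.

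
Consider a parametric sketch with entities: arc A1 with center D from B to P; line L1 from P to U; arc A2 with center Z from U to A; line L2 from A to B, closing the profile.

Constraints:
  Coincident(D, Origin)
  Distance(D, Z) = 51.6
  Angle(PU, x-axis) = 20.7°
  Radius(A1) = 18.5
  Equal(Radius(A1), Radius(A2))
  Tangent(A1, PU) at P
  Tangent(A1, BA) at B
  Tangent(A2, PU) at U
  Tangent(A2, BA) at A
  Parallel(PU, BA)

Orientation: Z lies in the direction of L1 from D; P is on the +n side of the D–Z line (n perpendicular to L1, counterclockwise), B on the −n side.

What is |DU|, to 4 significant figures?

54.82

The slot axis is L1's direction at 20.7°, so u = (cos 20.7°, sin 20.7°) = (0.9354, 0.3535) and n = (−sin 20.7°, cos 20.7°) = (-0.3535, 0.9354). D is at the origin and Z lies 51.6 along u from D, so Z = 51.6·u = (48.27, 18.24). Tangency of A1 to both parallel lines with radius 18.5 puts P and B at D ± 18.5·n: P = (-6.539, 17.31), B = (6.539, -17.31). Equal radii place U and A the same way about Z: U = Z + 18.5·n = (41.73, 35.55), A = Z − 18.5·n = (54.81, 0.9336). Then |DU| = |U − D| = 54.82.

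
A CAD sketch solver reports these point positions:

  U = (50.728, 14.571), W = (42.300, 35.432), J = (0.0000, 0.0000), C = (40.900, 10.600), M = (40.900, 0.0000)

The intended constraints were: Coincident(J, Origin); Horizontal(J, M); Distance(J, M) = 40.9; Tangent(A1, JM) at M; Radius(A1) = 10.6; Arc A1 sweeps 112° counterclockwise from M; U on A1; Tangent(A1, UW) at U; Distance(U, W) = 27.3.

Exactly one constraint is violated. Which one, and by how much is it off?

Distance(U, W) = 27.3 — off by 4.80.

J = (0.00, 0.00) ✓; J.y = 0.00, M.y = 0.00 ✓; |JM| = 40.90 ✓; ∠(CM, MJ) = 90.00° ✓; |CM| = 10.60 ✓; bearing(C→U) − bearing(C→M) = 112.0° ✓; |CU| = 10.60 ✓; ∠(CU, UW) = 90.00° ✓; |UW| = 22.50 ✗.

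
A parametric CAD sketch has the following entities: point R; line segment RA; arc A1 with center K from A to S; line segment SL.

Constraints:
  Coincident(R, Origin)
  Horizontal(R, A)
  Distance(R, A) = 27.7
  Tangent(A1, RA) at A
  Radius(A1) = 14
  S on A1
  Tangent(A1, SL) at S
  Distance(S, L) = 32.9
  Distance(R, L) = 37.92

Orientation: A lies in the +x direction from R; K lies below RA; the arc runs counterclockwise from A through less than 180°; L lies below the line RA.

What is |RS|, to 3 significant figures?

17.0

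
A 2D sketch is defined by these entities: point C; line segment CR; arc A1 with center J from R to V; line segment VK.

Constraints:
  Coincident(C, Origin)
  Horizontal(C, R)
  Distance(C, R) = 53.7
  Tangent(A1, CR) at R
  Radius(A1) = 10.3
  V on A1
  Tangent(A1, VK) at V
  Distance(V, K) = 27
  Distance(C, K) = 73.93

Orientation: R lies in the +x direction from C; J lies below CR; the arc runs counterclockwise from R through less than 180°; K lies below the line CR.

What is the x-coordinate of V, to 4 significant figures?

45.96

C is at the origin; CR is horizontal with |CR| = 53.7 and R on the +x side, so R = (53.70, 0.000). Tangency of A1 to CR means the radius JR is perpendicular to CR, so J = R + (0, -10.3) = (53.70, -10.30). Since JV ⟂ VK (tangency), |JK| = √(10.3² + 27.0²) = 28.90 regardless of where V sits on A1. So K lies on both circle(C, 73.93) and circle(J, 28.90); the below-CR intersection is K = (63.78, -37.38). V is the foot of the tangent from K: V = (45.96, -17.10).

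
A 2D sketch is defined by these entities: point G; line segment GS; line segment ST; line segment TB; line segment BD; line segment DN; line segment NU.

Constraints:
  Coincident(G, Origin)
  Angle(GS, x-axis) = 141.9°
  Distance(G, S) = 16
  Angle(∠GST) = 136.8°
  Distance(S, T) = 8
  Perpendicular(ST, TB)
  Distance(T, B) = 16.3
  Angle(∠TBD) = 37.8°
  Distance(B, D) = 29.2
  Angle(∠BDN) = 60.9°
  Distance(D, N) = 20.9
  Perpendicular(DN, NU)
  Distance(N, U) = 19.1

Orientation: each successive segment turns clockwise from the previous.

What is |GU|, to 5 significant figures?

25.395

G is at the origin; GS runs at 141.9° with length 16.0, so S = (-12.591, 9.8726). ∠GST = 136.8° gives ST at 98.700° from the x-axis; with |ST| = 8.0, T = (-13.801, 17.781). ST is perpendicular to TB, so TB runs at 8.7000°; with |TB| = 16.3, B = (2.3114, 20.246). ∠TBD = 37.8° gives BD at -133.50° from the x-axis; with |BD| = 29.2, D = (-17.789, -0.93486). ∠BDN = 60.9° gives DN at 107.40° from the x-axis; with |DN| = 20.9, N = (-24.039, 19.009). The perpendicularity gives NU at right angles to DN, so NU runs at 17.400°; with |NU| = 19.1, U = (-5.8125, 24.720). Then |GU| = |U − G| = 25.395.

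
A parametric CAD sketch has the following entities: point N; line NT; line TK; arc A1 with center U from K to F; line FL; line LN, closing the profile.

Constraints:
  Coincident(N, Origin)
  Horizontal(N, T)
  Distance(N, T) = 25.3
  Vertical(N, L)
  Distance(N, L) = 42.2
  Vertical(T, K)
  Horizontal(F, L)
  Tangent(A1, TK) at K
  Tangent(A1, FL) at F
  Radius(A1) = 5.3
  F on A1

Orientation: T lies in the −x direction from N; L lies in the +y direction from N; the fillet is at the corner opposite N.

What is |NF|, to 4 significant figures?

46.70

N is at the origin; NT is horizontal with |NT| = 25.3 and T on the −x side, so T = (-25.30, 0.000). N and L share the same x with |NL| = 42.2 and L on the +y side, so L = (0.000, 42.20). The virtual corner opposite N is at (-25.30, 42.20). Since A1 is tangent to TK there, UK ⟂ TK and since A1 is tangent to FL there, UF ⟂ FL, with radius 5.3, so the center U sits 5.3 in from both sides at U = (-20.00, 36.90). That places the tangent points at K = (-25.30, 36.90) on TK and F = (-20.00, 42.20) on FL. Then |NF| = |F − N| = 46.70.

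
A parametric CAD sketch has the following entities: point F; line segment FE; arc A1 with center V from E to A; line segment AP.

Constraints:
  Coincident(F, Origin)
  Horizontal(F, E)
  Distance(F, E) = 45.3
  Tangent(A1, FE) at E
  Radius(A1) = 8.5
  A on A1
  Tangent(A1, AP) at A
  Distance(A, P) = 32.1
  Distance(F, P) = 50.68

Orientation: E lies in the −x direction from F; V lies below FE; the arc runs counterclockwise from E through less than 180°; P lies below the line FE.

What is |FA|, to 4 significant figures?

53.79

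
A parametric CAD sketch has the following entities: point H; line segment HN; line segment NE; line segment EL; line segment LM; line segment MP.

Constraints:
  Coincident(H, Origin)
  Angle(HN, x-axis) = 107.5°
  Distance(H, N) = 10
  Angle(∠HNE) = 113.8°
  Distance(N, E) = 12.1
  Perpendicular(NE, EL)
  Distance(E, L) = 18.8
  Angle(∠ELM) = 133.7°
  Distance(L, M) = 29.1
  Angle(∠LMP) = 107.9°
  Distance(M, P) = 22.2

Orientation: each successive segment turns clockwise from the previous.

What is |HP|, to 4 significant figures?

31.07

∠ELM = 133.7° gives LM at -95.00° from the x-axis; with |LM| = 29.1, M = (15.96, -25.59). ∠LMP = 107.9° gives MP at -167.1° from the x-axis; with |MP| = 22.2, P = (-5.685, -30.55). Then |HP| = |P − H| = 31.07.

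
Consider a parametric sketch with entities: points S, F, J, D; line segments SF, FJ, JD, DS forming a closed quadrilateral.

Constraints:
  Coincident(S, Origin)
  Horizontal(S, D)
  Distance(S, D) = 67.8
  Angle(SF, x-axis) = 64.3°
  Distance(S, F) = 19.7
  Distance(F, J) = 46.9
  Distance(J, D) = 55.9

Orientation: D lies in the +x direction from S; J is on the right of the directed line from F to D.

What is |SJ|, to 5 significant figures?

33.943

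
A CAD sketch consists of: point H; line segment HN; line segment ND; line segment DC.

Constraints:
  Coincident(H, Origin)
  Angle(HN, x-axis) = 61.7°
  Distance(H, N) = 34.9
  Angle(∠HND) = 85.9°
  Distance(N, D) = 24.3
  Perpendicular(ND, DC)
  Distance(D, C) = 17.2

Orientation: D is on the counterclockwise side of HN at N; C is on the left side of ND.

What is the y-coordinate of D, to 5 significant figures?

40.690

H is at the origin; HN runs at 61.7° with length 34.9, so N = 34.9·(cos 61.7°, sin 61.7°) = (16.546, 30.729). ∠HND = 85.9°, so ND runs at 61.7° + (180° − 85.9°) = 155.80° from the x-axis; with |ND| = 24.3, D = N + 24.3·(cos 155.80°, sin 155.80°) = (-5.6188, 40.690). So D.y = 40.690.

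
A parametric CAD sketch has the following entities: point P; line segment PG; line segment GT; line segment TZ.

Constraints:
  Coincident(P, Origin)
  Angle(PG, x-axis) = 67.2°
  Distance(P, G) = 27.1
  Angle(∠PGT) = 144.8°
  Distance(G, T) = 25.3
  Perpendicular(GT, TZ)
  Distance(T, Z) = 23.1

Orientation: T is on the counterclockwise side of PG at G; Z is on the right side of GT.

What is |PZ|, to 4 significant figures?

61.24

∠PGT = 144.8°, so GT runs at 67.2° + (180° − 144.8°) = 102.4° from the x-axis; with |GT| = 25.3, T = G + 25.3·(cos 102.4°, sin 102.4°) = (5.069, 49.69). The perpendicularity gives TZ at right angles to GT; with |TZ| = 23.1 on the right of GT, Z = T + 23.1·(0.9767, 0.2147) = (27.63, 54.65). Then |PZ| = |Z − P| = 61.24.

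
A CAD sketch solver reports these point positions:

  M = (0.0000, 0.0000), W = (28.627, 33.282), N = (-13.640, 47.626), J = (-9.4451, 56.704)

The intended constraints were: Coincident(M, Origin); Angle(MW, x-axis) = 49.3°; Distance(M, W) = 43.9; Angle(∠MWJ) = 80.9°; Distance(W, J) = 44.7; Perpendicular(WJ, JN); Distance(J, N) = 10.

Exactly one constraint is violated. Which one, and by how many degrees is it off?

Perpendicular(WJ, JN) — off by 6.80°.

M = (0.00, 0.00) ✓; MW at 49.30° ✓; |MW| = 43.90 ✓; ∠MWJ = 80.90° ✓; |WJ| = 44.70 ✓; ∠(WJ, JN) = 96.80° ✗; |JN| = 10.00 ✓.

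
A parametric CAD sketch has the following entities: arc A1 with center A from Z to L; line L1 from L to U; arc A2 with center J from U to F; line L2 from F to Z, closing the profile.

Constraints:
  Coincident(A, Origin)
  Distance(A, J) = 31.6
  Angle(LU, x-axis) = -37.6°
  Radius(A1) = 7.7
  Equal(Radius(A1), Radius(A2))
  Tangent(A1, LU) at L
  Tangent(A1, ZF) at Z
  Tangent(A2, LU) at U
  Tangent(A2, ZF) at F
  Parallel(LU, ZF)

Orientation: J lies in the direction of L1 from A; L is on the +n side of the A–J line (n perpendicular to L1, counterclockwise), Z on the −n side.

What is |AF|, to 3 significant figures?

32.5

The slot axis is L1's direction at -37.6°, so u = (cos -37.6°, sin -37.6°) = (0.792, -0.610) and n = (−sin -37.6°, cos -37.6°) = (0.610, 0.792). A is at the origin and J lies 31.6 along u from A, so J = 31.6·u = (25.0, -19.3). Tangency of A1 to both parallel lines with radius 7.7 puts L and Z at A ± 7.7·n: L = (4.70, 6.10), Z = (-4.70, -6.10). Equal radii place U and F the same way about J: U = J + 7.7·n = (29.7, -13.2), F = J − 7.7·n = (20.3, -25.4). Then |AF| = |F − A| = 32.5.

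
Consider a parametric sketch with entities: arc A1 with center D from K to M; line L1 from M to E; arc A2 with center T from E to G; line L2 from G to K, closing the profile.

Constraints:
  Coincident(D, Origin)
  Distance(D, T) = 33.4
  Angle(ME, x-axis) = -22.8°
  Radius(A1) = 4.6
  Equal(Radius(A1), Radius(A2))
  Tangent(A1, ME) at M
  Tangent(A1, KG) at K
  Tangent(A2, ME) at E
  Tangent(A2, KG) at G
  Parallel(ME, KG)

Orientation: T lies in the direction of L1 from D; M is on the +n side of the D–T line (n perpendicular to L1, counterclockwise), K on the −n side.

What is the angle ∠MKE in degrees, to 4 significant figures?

74.60°

The slot axis is L1's direction at -22.8°, so u = (cos -22.8°, sin -22.8°) = (0.9219, -0.3875) and n = (−sin -22.8°, cos -22.8°) = (0.3875, 0.9219). D is at the origin and T lies 33.4 along u from D, so T = 33.4·u = (30.79, -12.94). Tangency of A1 to both parallel lines with radius 4.6 puts M and K at D ± 4.6·n: M = (1.783, 4.241), K = (-1.783, -4.241). Equal radii place E and G the same way about T: E = T + 4.6·n = (32.57, -8.702), G = T − 4.6·n = (29.01, -17.18). Then cos ∠MKE = KM·KE / (|KM||KE|), giving 74.60°.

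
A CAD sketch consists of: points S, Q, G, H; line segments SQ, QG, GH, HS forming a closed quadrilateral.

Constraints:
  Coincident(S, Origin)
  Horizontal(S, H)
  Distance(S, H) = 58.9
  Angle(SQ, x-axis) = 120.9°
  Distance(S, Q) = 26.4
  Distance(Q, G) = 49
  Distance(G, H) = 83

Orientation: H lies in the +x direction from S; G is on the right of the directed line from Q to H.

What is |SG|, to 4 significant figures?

32.71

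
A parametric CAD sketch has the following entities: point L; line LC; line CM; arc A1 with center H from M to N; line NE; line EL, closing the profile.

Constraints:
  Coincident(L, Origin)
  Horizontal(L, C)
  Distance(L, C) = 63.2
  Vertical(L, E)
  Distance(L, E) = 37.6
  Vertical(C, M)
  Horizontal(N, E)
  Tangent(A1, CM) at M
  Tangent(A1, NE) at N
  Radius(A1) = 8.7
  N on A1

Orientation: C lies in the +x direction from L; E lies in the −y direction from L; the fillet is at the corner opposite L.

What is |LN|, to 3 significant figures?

66.2

The virtual corner opposite L is at (63.2, -37.6). Since A1 is tangent to CM there, HM ⟂ CM and since A1 is tangent to NE there, HN ⟂ NE, with radius 8.7, so the center H sits 8.7 in from both sides at H = (54.5, -28.9). That places the tangent points at M = (63.2, -28.9) on CM and N = (54.5, -37.6) on NE. Then |LN| = |N − L| = 66.2.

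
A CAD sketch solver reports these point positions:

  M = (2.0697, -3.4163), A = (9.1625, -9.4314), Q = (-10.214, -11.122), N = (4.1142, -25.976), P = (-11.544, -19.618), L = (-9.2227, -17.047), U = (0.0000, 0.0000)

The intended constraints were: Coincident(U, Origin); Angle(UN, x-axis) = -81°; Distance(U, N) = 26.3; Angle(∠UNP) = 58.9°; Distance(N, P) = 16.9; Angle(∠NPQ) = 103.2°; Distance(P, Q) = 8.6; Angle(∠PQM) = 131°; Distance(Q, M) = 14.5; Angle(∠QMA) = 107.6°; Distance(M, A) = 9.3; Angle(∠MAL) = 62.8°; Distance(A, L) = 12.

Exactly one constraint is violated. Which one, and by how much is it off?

Distance(A, L) = 12 — off by 7.90.

U = (0.00, 0.00) ✓; UN at -81.00° ✓; |UN| = 26.30 ✓; ∠UNP = 58.90° ✓; |NP| = 16.90 ✓; ∠NPQ = 103.2° ✓; |PQ| = 8.599 ✓; ∠PQM = 131.0° ✓; |QM| = 14.50 ✓; ∠QMA = 107.6° ✓; |MA| = 9.300 ✓; ∠MAL = 62.80° ✓; |AL| = 19.90 ✗.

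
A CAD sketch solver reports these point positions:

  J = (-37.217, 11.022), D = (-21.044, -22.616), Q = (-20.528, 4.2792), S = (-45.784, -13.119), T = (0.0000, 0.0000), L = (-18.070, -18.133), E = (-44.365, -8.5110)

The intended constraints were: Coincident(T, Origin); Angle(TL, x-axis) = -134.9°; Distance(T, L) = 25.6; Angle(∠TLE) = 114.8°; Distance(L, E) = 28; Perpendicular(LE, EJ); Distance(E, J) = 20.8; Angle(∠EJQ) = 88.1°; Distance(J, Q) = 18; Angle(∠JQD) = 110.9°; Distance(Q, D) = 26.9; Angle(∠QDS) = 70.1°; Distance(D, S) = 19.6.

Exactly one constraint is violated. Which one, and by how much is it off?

Distance(D, S) = 19.6 — off by 6.90.

T = (0.00, 0.00) ✓; TL at -134.9° ✓; |TL| = 25.60 ✓; ∠TLE = 114.8° ✓; |LE| = 28.00 ✓; ∠(LE, EJ) = 90.00° ✓; |EJ| = 20.80 ✓; ∠EJQ = 88.10° ✓; |JQ| = 18.00 ✓; ∠JQD = 110.9° ✓; |QD| = 26.90 ✓; ∠QDS = 70.10° ✓; |DS| = 26.50 ✗.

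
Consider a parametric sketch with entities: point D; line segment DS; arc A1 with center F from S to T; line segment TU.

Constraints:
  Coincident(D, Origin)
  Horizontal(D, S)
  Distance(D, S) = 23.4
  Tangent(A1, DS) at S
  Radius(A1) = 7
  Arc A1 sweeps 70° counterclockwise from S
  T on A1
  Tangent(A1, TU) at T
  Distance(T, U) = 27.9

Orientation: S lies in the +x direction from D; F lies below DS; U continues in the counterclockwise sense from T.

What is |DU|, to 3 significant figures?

31.7

D is at the origin; D and S share the same y with |DS| = 23.4 and S on the +x side, so S = (23.4, 0.00). Since A1 is tangent to DS there, FS ⟂ DS, so F = S + (0, -7) = (23.4, -7.00). On A1, S sits at bearing 90° from F; a 70° counterclockwise sweep puts T at bearing 160°, so T = F + 7.0·(cos 160°, sin 160°) = (16.8, -4.61). A1 meets TU tangentially, so FT is at right angles to TU, so TU runs along (−sin 160°, cos 160°); with |TU| = 27.9, U = (7.28, -30.8). Then |DU| = |U − D| = 31.7.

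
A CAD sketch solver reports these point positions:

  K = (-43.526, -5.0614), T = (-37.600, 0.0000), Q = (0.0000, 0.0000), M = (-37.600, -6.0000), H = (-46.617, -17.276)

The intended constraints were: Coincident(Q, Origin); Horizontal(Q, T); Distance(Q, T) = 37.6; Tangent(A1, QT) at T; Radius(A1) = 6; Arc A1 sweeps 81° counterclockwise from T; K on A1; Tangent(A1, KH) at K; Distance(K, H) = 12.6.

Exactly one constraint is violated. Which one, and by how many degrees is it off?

Tangent(A1, KH) at K — off by 5.20°.

Q = (0.00, 0.00) ✓; Q.y = 0.00, T.y = 0.00 ✓; |QT| = 37.60 ✓; ∠(MT, TQ) = 90.00° ✓; |MT| = 6.000 ✓; bearing(M→K) − bearing(M→T) = 81.00° ✓; |MK| = 6.000 ✓; ∠(MK, KH) = 95.20° ✗; |KH| = 12.60 ✓.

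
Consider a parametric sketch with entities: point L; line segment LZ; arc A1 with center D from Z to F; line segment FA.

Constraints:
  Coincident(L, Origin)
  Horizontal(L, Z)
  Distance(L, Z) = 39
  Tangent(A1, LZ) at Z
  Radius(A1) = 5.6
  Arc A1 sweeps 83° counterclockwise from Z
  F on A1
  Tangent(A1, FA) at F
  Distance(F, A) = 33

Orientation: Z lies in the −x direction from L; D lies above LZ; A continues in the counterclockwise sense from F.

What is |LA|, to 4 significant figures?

47.80

On A1, Z sits at bearing -90° from D; an 83° counterclockwise sweep puts F at bearing -7°, so F = D + 5.6·(cos -7°, sin -7°) = (-33.44, 4.918). Tangency of A1 to FA means the radius DF is perpendicular to FA, so FA runs along (−sin -7°, cos -7°); with |FA| = 33.0, A = (-29.42, 37.67). Then |LA| = |A − L| = 47.80.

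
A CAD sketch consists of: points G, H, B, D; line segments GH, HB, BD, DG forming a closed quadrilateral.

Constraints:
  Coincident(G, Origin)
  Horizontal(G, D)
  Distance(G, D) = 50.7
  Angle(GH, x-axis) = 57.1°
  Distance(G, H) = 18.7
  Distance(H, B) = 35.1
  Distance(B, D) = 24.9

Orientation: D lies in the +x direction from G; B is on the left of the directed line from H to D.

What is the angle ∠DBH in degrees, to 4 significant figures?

91.25°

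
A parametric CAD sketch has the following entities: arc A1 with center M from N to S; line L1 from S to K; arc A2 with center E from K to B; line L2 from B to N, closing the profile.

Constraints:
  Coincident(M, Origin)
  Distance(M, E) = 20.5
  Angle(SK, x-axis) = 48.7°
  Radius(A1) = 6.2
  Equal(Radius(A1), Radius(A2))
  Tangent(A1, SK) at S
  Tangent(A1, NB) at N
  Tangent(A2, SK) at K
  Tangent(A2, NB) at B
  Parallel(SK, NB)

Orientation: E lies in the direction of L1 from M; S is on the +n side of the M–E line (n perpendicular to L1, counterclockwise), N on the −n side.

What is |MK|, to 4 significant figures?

21.42

The slot axis is L1's direction at 48.7°, so u = (cos 48.7°, sin 48.7°) = (0.6600, 0.7513) and n = (−sin 48.7°, cos 48.7°) = (-0.7513, 0.6600). M is at the origin and E lies 20.5 along u from M, so E = 20.5·u = (13.53, 15.40). Tangency of A1 to both parallel lines with radius 6.2 puts S and N at M ± 6.2·n: S = (-4.658, 4.092), N = (4.658, -4.092). Equal radii place K and B the same way about E: K = E + 6.2·n = (8.872, 19.49), B = E − 6.2·n = (18.19, 11.31). Then |MK| = |K − M| = 21.42.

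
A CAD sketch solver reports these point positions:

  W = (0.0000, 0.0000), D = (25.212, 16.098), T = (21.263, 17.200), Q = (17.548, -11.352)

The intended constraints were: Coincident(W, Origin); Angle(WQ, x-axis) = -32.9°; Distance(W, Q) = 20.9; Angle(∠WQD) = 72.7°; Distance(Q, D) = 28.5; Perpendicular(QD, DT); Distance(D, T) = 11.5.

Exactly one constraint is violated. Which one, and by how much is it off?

Distance(D, T) = 11.5 — off by 7.40.

W = (0.00, 0.00) ✓; WQ at -32.90° ✓; |WQ| = 20.90 ✓; ∠WQD = 72.70° ✓; |QD| = 28.50 ✓; ∠(QD, DT) = 90.01° ✓; |DT| = 4.100 ✗.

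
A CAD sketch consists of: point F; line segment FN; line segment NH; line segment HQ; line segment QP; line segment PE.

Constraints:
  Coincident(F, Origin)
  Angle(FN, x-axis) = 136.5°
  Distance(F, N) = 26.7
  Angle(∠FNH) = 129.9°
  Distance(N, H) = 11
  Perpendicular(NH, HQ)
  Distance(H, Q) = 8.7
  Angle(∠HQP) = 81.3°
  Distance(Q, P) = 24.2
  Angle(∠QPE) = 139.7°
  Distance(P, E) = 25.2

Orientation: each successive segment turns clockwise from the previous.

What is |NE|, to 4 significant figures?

32.60

∠HQP = 81.3° gives QP at -102.3° from the x-axis; with |QP| = 24.2, P = (-15.15, 5.167). ∠QPE = 139.7° gives PE at -142.6° from the x-axis; with |PE| = 25.2, E = (-35.17, -10.14). Then |NE| = |E − N| = 32.60.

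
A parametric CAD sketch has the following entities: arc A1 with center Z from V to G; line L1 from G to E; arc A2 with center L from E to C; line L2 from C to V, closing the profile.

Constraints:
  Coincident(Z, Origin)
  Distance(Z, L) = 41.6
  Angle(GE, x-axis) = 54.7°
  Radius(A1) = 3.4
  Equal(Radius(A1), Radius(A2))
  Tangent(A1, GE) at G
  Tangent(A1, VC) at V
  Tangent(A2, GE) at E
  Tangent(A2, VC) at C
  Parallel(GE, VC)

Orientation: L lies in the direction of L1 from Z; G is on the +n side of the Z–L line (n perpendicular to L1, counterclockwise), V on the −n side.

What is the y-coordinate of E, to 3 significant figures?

35.9

The slot axis is L1's direction at 54.7°, so u = (cos 54.7°, sin 54.7°) = (0.578, 0.816) and n = (−sin 54.7°, cos 54.7°) = (-0.816, 0.578). Z is at the origin and L lies 41.6 along u from Z, so L = 41.6·u = (24.0, 34.0). Tangency of A1 to both parallel lines with radius 3.4 puts G and V at Z ± 3.4·n: G = (-2.77, 1.96), V = (2.77, -1.96). Equal radii place E and C the same way about L: E = L + 3.4·n = (21.3, 35.9), C = L − 3.4·n = (26.8, 32.0). So E.y = 35.9.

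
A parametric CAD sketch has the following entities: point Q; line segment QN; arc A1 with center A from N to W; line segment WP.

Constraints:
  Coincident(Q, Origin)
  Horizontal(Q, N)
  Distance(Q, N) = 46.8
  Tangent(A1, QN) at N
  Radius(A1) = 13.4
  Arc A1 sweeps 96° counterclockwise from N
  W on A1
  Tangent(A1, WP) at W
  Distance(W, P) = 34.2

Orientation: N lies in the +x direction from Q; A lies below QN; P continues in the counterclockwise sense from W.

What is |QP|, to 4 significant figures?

61.28

On A1, N sits at bearing 90° from A; a 96° counterclockwise sweep puts W at bearing 186°, so W = A + 13.4·(cos 186°, sin 186°) = (33.47, -14.80). Since A1 is tangent to WP there, AW ⟂ WP, so WP runs along (−sin 186°, cos 186°); with |WP| = 34.2, P = (37.05, -48.81). Then |QP| = |P − Q| = 61.28.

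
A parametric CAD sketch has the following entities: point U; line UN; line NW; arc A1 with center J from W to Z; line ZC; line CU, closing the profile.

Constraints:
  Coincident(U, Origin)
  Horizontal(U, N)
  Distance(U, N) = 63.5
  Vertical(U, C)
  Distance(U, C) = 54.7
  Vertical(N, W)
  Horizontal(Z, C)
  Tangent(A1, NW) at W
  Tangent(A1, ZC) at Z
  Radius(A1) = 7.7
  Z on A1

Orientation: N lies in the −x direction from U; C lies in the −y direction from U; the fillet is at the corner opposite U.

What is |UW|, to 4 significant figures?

79.00

U is at the origin; U and N share the same y with |UN| = 63.5 and N on the −x side, so N = (-63.50, 0.000). U and C share the same x with |UC| = 54.7 and C on the −y side, so C = (0.000, -54.70). The virtual corner opposite U is at (-63.50, -54.70). A1 meets NW tangentially, so JW is at right angles to NW and since A1 is tangent to ZC there, JZ ⟂ ZC, with radius 7.7, so the center J sits 7.7 in from both sides at J = (-55.80, -47.00). That places the tangent points at W = (-63.50, -47.00) on NW and Z = (-55.80, -54.70) on ZC. Then |UW| = |W − U| = 79.00.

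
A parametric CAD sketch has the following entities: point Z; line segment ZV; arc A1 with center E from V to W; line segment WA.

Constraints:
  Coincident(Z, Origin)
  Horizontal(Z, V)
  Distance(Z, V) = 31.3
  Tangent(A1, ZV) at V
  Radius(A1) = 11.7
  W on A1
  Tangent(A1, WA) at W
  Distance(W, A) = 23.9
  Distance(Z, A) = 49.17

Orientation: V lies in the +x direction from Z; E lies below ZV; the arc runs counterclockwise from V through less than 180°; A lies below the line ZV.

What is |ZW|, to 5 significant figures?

26.571

Checks: ∠(EV, VZ) = 90.00° ✓; |EV| = 11.70 ✓; |EW| = 11.70 ✓; ∠(EW, WA) = 90.00° ✓; |WA| = 23.90 ✓; |ZA| = 49.17 ✓.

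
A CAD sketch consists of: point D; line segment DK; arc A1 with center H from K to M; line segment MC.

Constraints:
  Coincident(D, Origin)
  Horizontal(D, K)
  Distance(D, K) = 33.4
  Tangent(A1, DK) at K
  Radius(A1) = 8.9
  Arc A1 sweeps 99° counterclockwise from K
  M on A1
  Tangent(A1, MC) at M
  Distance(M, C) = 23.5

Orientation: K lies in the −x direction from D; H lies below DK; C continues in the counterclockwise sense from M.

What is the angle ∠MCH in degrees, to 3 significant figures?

20.7°

D is at the origin; D and K share the same y with |DK| = 33.4 and K on the −x side, so K = (-33.4, 0.00). The tangent condition forces HK to be normal to DK, so H = K + (0, -8.9) = (-33.4, -8.90). On A1, K sits at bearing 90° from H; a 99° counterclockwise sweep puts M at bearing 189°, so M = H + 8.9·(cos 189°, sin 189°) = (-42.2, -10.3). Since A1 is tangent to MC there, HM ⟂ MC, so MC runs along (−sin 189°, cos 189°); with |MC| = 23.5, C = (-38.5, -33.5). Then cos ∠MCH = CM·CH / (|CM||CH|), giving 20.7°.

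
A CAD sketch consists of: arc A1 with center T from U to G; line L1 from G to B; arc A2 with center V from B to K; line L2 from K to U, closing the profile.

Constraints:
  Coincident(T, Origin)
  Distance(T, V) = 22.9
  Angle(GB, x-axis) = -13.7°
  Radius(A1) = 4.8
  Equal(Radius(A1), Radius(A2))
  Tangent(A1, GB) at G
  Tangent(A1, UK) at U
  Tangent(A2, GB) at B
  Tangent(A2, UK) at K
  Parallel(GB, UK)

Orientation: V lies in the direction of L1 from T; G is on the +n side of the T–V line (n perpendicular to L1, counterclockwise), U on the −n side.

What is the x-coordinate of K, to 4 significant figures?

21.11

The slot axis is L1's direction at -13.7°, so u = (cos -13.7°, sin -13.7°) = (0.9715, -0.2368) and n = (−sin -13.7°, cos -13.7°) = (0.2368, 0.9715). T is at the origin and V lies 22.9 along u from T, so V = 22.9·u = (22.25, -5.424). Tangency of A1 to both parallel lines with radius 4.8 puts G and U at T ± 4.8·n: G = (1.137, 4.663), U = (-1.137, -4.663). Equal radii place B and K the same way about V: B = V + 4.8·n = (23.39, -0.7602), K = V − 4.8·n = (21.11, -10.09). So K.x = 21.11.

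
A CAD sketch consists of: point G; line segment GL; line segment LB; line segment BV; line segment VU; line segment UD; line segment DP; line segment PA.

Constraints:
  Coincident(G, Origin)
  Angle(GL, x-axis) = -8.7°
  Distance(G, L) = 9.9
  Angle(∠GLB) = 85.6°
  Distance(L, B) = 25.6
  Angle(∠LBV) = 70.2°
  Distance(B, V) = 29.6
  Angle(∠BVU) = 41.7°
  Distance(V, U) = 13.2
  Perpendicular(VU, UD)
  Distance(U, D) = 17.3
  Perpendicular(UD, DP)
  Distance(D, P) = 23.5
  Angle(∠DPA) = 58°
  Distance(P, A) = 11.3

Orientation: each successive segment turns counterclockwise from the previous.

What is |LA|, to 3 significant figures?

37.8

G is at the origin; GL runs at -8.7° with length 9.9, so L = (9.79, -1.50). ∠GLB = 85.6° gives LB at 85.7° from the x-axis; with |LB| = 25.6, B = (11.7, 24.0). ∠LBV = 70.2° gives BV at -164° from the x-axis; with |BV| = 29.6, V = (-16.8, 16.1). ∠BVU = 41.7° gives VU at -26.2° from the x-axis; with |VU| = 13.2, U = (-4.97, 10.3). VU ⟂ UD, so UD runs at 63.8°; with |UD| = 17.3, D = (2.66, 25.8). The perpendicularity gives DP at right angles to UD, so DP runs at 154°; with |DP| = 23.5, P = (-18.4, 36.2). ∠DPA = 58.0° gives PA at -84.2° from the x-axis; with |PA| = 11.3, A = (-17.3, 24.9). Then |LA| = |A − L| = 37.8.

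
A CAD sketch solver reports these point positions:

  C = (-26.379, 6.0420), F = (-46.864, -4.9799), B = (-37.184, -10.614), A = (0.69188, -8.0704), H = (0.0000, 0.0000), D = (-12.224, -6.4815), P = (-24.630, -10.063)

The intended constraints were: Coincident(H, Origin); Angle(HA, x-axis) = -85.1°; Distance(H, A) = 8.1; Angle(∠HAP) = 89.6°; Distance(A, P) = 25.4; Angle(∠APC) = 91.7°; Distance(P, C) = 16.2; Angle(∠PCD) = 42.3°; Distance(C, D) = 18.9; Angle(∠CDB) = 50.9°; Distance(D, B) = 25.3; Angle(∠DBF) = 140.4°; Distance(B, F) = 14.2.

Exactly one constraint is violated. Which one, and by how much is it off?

Distance(B, F) = 14.2 — off by 3.00.

H = (0.00, 0.00) ✓; HA at -85.10° ✓; |HA| = 8.100 ✓; ∠HAP = 89.60° ✓; |AP| = 25.40 ✓; ∠APC = 91.70° ✓; |PC| = 16.20 ✓; ∠PCD = 42.30° ✓; |CD| = 18.90 ✓; ∠CDB = 50.90° ✓; |DB| = 25.30 ✓; ∠DBF = 140.4° ✓; |BF| = 11.20 ✗.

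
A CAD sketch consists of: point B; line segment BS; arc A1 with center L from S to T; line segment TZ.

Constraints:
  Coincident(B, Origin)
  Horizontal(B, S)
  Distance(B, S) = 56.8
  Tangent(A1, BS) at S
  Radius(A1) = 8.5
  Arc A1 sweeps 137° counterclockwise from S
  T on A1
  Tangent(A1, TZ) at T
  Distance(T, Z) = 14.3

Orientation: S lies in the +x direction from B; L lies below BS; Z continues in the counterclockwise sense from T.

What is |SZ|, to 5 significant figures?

24.909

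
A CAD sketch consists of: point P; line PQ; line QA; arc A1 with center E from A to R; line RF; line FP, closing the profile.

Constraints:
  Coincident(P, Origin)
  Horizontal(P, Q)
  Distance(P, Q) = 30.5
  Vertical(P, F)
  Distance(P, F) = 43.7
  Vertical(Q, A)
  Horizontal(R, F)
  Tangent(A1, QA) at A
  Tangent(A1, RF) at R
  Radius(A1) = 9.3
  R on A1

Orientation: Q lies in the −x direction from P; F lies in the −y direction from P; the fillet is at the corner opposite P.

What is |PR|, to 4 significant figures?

48.57

P is at the origin; PQ is horizontal with |PQ| = 30.5 and Q on the −x side, so Q = (-30.50, 0.000). PF is vertical with |PF| = 43.7 and F on the −y side, so F = (0.000, -43.70). The virtual corner opposite P is at (-30.50, -43.70). The tangent condition forces EA to be normal to QA and tangency of A1 to RF means the radius ER is perpendicular to RF, with radius 9.3, so the center E sits 9.3 in from both sides at E = (-21.20, -34.40). That places the tangent points at A = (-30.50, -34.40) on QA and R = (-21.20, -43.70) on RF. Then |PR| = |R − P| = 48.57.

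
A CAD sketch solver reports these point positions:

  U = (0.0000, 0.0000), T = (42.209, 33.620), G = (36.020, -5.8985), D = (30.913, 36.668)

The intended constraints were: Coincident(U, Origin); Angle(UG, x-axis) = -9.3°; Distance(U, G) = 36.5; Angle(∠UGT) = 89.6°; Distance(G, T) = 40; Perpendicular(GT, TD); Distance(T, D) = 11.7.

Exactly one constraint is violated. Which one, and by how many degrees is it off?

Perpendicular(GT, TD) — off by 6.20°.

U = (0.00, 0.00) ✓; UG at -9.300° ✓; |UG| = 36.50 ✓; ∠UGT = 89.60° ✓; |GT| = 40.00 ✓; ∠(GT, TD) = 83.80° ✗; |TD| = 11.70 ✓.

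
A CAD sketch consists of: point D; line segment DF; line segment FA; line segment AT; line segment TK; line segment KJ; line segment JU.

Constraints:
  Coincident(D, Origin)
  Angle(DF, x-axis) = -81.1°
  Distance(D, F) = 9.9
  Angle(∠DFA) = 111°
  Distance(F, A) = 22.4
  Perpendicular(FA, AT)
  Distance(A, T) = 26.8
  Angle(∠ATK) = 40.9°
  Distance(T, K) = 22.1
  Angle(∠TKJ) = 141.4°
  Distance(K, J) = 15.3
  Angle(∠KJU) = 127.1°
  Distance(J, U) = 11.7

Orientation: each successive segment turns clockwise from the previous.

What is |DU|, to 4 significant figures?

29.57

∠TKJ = 141.4° gives KJ at -57.80° from the x-axis; with |KJ| = 15.3, J = (-2.223, -17.93). ∠KJU = 127.1° gives JU at -110.7° from the x-axis; with |JU| = 11.7, U = (-6.358, -28.87). Then |DU| = |U − D| = 29.57.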